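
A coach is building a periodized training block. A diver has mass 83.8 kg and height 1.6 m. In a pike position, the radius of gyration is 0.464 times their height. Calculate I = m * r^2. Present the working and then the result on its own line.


r = 0.464 * 1.6 = 0.7424 m
I = m * r^2 = 83.8 * 0.551158 = 46.187 kg*m^2

46.187 kg*m^2


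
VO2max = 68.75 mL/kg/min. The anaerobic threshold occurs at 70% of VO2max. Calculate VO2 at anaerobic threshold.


AT fraction = 70 / 100 = 0.7
AT VO2 = 68.75 * 0.7
= 48.13 mL/kg/min

48.13 mL/kg/min


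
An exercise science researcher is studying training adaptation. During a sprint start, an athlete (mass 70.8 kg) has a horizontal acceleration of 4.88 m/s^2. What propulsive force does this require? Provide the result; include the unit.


Propulsive force = mass * acceleration
= 70.8 kg * 4.88 m/s^2
= 345.5 N

345.5 N


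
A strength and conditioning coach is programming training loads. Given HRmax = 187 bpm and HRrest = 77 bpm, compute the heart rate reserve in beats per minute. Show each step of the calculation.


Heart rate reserve = maximum HR minus resting HR
HRR = 187 - 77 = 110 bpm

110 bpm


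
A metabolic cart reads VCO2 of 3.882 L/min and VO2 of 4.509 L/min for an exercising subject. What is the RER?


RER = VCO2 / VO2 = 3.882 / 4.509 = 0.8609

0.8609


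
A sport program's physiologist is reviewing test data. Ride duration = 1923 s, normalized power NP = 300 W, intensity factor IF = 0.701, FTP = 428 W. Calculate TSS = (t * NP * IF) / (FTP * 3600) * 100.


Numerator = 1923 * 300 * 0.701 = 404406.9
Denominator = 428 * 3600 = 1540800
TSS = 404406.9 / 1540800 * 100
= 26.25

26.25 TSS


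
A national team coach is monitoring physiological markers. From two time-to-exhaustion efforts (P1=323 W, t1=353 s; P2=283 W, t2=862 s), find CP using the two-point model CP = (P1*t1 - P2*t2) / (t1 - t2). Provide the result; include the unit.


Work in trial 1 = 114019 J
Work in trial 2 = 243946 J
Delta work = -129927 J
Delta time = -509 s
CP = -129927 / -509 = 255.26 W

255.26 W


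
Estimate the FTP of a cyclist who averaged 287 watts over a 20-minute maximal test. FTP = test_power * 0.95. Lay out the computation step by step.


FTP = 287 * 0.95 = 272.65 W

272.65 W


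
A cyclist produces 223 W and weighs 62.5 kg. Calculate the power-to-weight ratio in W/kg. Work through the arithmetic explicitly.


P/W = power / mass
= 223 / 62.5
= 3.568 W/kg

3.568 W/kg


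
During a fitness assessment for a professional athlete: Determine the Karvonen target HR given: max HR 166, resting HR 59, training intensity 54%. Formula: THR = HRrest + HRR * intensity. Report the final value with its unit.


HRR = HRmax - HRrest = 166 - 59 = 107
THR = 59 + 107 * 0.54
= 116.78 bpm

116.78 bpm


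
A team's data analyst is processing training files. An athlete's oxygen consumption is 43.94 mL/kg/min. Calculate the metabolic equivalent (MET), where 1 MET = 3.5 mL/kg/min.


MET = VO2 / 3.5
= 43.94 / 3.5
= 12.55 METs

12.55 METs


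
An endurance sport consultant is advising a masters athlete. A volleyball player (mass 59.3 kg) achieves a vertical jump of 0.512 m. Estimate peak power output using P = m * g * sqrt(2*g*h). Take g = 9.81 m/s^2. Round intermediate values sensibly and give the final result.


2 * g * h = 2 * 9.81 * 0.512 = 10.04544
sqrt(10.04544) = 3.169454 m/s
P = 59.3 * 9.81 * 3.169454 = 1843.78 W

1843.78 W


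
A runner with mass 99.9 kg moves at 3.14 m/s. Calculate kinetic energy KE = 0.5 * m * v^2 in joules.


v^2 = 3.14^2 = 9.8596
KE = 0.5 * 99.9 * 9.8596
= 492.49 J

492.49 J


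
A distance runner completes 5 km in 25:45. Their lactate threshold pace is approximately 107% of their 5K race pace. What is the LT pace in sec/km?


Convert to seconds: 25 min 45 s = 1545 s
Pace per km = 1545 / 5 = 309.0 s/km
LT pace = 309.0 * 1.07 = 330.63 s/km

330.63 s/km


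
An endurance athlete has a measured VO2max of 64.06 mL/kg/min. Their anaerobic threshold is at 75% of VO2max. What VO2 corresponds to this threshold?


Anaerobic threshold VO2 = VO2max * 75%
= 64.06 * 0.75
= 48.05 mL/kg/min

48.05 mL/kg/min


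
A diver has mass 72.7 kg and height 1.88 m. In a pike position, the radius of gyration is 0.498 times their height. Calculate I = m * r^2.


r = 0.498 * 1.88 = 0.93624 m
I = m * r^2 = 72.7 * 0.876545 = 63.725 kg*m^2

63.725 kg*m^2


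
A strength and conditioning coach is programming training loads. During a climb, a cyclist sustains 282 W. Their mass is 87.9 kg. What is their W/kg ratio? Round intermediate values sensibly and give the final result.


Power-to-weight = 282 W / 87.9 kg
= 3.208 W/kg

3.208 W/kg


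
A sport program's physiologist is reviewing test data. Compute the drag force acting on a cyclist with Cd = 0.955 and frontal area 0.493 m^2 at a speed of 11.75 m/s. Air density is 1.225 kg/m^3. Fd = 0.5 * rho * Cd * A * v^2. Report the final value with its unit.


Step 1: v^2 = 138.0625
Step 2: Fd = 0.5 * 1.225 * 0.955 * 0.493 * 138.0625
= 39.814 N

39.814 N


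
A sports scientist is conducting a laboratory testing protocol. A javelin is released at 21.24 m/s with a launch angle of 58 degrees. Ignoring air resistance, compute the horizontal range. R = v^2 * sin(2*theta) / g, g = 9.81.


Launch speed squared = 451.1376
sin(2 * 58 deg) = 0.898794
Range = 451.1376 * 0.898794 / 9.81
= 41.333 m

41.333 m


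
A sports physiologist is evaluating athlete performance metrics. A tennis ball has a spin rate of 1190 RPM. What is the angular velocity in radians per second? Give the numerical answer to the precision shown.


Convert RPM to rad/s: multiply by 2*pi and divide by 60
omega = 1190 * 2 * pi / 60
= 124.617 rad/s

124.617 rad/s


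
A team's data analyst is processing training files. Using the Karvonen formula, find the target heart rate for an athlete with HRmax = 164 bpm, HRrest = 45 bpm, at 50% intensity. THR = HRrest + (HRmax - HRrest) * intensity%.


HRR = 164 - 45 = 119
THR = 45 + 119 * 0.5
= 45 + 59.5
= 104.5 bpm

104.5 bpm


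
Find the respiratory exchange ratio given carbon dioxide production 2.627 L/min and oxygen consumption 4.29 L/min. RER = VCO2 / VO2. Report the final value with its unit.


VCO2 = 2.627 L/min
VO2 = 4.29 L/min
RER = 2.627 / 4.29 = 0.6124

0.6124


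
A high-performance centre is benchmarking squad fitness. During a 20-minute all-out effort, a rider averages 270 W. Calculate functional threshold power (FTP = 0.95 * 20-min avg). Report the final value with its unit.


FTP = 0.95 * 270
= 256.5 W

256.5 W


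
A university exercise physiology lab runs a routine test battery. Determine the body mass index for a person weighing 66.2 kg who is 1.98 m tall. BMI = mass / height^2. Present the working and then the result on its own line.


BMI = mass / height^2
= 66.2 / 1.98^2
= 66.2 / 3.9204
= 16.89 kg/m^2

16.89 kg/m^2


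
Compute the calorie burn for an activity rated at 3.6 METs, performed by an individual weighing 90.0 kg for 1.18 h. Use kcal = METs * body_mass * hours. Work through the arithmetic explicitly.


Product of METs and mass = 3.6 * 90.0 = 324.0
Total kcal = 324.0 * 1.18 = 382.32 kcal

382.32 kcal


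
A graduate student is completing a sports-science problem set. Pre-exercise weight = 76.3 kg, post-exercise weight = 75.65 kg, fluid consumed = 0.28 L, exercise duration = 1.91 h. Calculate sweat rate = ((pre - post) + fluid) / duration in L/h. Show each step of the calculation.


Weight loss = 76.3 - 75.65 = 0.65 kg (approx L)
Total sweat = 0.65 + 0.28 = 0.93 L
Sweat rate = 0.93 / 1.91 = 0.487 L/h

0.487 L/h


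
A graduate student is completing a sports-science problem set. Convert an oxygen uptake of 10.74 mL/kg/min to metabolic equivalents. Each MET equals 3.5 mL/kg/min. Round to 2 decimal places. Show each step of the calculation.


One MET = 3.5 mL/kg/min
Number of METs = 10.74 / 3.5
= 3.07 METs

3.07 METs


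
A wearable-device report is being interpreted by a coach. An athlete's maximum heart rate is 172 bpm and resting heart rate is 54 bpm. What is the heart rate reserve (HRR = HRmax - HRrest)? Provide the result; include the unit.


HRR = HRmax - HRrest
= 172 - 54
= 118 bpm

118 bpm


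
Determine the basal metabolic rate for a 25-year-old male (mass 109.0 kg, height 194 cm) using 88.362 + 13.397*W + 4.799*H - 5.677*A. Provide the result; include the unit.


BMR = 88.362 + 13.397*109.0 + 4.799*194 - 5.677*25
= 2337.72 kcal/day

2337.72 kcal/day


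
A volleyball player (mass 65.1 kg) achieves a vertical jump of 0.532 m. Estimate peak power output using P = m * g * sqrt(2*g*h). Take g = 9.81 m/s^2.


2 * g * h = 2 * 9.81 * 0.532 = 10.43784
sqrt(10.43784) = 3.230765 m/s
P = 65.1 * 9.81 * 3.230765 = 2063.27 W

2063.27 W


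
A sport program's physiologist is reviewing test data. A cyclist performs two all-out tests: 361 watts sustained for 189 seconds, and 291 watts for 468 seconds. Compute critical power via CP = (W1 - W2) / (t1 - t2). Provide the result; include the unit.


W1 = P1 * t1 = 361 * 189 = 68229 J
W2 = P2 * t2 = 291 * 468 = 136188 J
CP = (68229 - 136188) / (189 - 468)
= 243.58 W

243.58 W


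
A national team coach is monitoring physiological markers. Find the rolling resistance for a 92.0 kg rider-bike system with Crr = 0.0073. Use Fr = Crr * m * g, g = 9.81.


m * g = 92.0 * 9.81 = 902.52 N
Fr = 0.0073 * 902.52 = 6.588 N

6.588 N


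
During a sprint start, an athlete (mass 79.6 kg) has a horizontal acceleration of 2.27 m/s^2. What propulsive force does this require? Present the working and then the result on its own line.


Propulsive force = mass * acceleration
= 79.6 kg * 2.27 m/s^2
= 180.69 N

180.69 N


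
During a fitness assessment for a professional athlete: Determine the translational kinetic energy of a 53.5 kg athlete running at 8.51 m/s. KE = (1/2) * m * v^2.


KE = 0.5 * m * v^2
= 0.5 * 53.5 * 8.51^2
= 0.5 * 53.5 * 72.4201
= 1937.24 J

1937.24 J


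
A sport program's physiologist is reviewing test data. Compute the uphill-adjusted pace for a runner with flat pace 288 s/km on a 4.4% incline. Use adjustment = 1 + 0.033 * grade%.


Adjustment factor = 1 + 0.033 * 4.4 = 1.1452
Grade-adjusted pace = 288 * 1.1452 = 329.82 s/km

329.82 s/km


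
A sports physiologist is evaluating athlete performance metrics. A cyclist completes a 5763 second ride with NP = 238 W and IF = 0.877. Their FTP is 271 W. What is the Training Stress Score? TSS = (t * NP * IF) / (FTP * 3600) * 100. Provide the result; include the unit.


t * NP * IF = 5763 * 238 * 0.877 = 1202887.938
FTP * 3600 = 975600
TSS = (1202887.938 / 975600) * 100 = 123.3

123.3 TSS


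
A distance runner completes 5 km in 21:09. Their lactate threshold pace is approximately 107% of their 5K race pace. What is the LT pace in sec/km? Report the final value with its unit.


Convert to seconds: 21 min 9 s = 1269 s
Pace per km = 1269 / 5 = 253.8 s/km
LT pace = 253.8 * 1.07 = 271.57 s/km

271.57 s/km


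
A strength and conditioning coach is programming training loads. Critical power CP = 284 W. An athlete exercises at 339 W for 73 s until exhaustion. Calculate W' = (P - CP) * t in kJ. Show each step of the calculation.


P - CP = 339 - 284 = 55 W
W' = 55 * 73 = 4015 J
= 4015 / 1000 = 4.015 kJ

4.015 kJ


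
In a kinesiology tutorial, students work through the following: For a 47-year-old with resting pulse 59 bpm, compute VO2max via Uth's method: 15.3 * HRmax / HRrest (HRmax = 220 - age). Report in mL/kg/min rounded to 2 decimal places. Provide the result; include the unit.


Step 1: HRmax = 220 - 47 = 173 bpm
Step 2: Ratio = 173 / 59 = 2.9322
Step 3: VO2max = 15.3 * 2.9322 = 44.86 mL/kg/min

44.86 mL/kg/min


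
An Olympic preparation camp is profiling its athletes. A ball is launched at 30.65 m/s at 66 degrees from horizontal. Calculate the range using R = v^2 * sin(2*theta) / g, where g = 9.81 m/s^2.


sin(2 * 66) = sin(132) = 0.743145
v^2 = 30.65^2 = 939.4225
R = 939.4225 * 0.743145 / 9.81
= 71.165 m

71.165 m


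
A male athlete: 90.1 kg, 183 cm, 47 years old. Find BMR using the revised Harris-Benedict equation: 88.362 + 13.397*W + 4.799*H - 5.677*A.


Intercept = 88.362
Weight contribution = 13.397 * 90.1 = 1207.0697
Height contribution = 4.799 * 183 = 878.217
Age contribution = 5.677 * 47 = 266.819
BMR = 88.362 + 1207.0697 + 878.217 - 266.819
= 1906.83 kcal/day

1906.83 kcal/day


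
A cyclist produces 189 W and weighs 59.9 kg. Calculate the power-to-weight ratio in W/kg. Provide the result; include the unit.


P/W = power / mass
= 189 / 59.9
= 3.155 W/kg

3.155 W/kg


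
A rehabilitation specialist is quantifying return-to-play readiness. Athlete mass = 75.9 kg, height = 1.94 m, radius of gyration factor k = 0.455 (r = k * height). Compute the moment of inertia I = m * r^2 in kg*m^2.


r = k * height = 0.455 * 1.94 = 0.8827 m
r^2 = 0.8827^2 = 0.779159
I = 75.9 * 0.779159 = 59.138 kg*m^2

59.138 kg*m^2


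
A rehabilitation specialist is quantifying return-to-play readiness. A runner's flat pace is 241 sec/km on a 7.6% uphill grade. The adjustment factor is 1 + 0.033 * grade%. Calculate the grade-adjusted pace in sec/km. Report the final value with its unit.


Factor = 1 + 0.033 * 7.6 = 1.2508
Adjusted pace = 241 * 1.2508
= 301.44 sec/km

301.44 s/km


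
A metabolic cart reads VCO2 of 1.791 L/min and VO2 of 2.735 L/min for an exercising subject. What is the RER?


RER = VCO2 / VO2 = 1.791 / 2.735 = 0.6548

0.6548


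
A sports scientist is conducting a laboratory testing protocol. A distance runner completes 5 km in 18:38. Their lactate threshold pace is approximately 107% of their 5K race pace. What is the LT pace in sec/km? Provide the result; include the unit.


Convert to seconds: 18 min 38 s = 1118 s
Pace per km = 1118 / 5 = 223.6 s/km
LT pace = 223.6 * 1.07 = 239.25 s/km

239.25 s/km


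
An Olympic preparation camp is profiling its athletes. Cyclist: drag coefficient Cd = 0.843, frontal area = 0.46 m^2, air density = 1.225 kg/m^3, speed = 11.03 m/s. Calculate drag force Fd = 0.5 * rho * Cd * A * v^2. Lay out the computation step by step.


v^2 = 11.03^2 = 121.6609
Fd = 0.5 * 1.225 * 0.843 * 0.46 * 121.6609
= 28.896 N

28.896 N


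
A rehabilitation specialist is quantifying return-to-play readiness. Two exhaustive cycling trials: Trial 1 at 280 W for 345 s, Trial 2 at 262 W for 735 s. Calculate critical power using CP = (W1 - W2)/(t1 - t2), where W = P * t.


W1 = 280 * 345 = 96600 J
W2 = 262 * 735 = 192570 J
CP = (96600 - 192570) / (345 - 735)
= -95970 / -390
= 246.08 W

246.08 W


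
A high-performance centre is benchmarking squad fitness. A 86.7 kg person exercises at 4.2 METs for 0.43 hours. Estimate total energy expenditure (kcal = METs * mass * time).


Energy = METs * mass(kg) * time(h)
= 4.2 * 86.7 * 0.43
= 156.58 kcal

156.58 kcal


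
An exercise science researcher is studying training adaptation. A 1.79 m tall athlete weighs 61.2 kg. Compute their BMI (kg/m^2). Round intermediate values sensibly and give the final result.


height^2 = 3.2041 m^2
BMI = 61.2 / 3.2041 = 19.1 kg/m^2

19.1 kg/m^2


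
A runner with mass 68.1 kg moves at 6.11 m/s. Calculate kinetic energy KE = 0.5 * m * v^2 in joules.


v^2 = 6.11^2 = 37.3321
KE = 0.5 * 68.1 * 37.3321
= 1271.16 J

1271.16 J


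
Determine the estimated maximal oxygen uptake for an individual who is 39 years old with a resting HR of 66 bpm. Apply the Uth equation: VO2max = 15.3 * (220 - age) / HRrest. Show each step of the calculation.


HRmax = 220 - 39 = 181
VO2max = 15.3 * (181 / 66)
= 15.3 * 2.7424
= 41.96 mL/kg/min

41.96 mL/kg/min


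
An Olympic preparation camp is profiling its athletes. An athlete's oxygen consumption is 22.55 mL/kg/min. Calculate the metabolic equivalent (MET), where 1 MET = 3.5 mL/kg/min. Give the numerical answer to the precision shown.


MET = VO2 / 3.5
= 22.55 / 3.5
= 6.44 METs

6.44 METs


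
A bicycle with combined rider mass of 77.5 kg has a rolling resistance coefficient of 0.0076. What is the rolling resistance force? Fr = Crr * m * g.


Fr = 0.0076 * 77.5 * 9.81
= 0.589 * 9.81
= 5.778 N

5.778 N


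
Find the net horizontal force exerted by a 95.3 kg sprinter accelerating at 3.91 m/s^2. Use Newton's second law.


Newton's second law: F = m * a
F = 95.3 * 3.91 = 372.62 N

372.62 N


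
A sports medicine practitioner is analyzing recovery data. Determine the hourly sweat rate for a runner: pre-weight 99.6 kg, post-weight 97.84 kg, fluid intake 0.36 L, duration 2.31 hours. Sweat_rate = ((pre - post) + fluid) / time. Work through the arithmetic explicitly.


Mass lost = 99.6 - 97.84 = 1.76 kg
Add fluid consumed: 1.76 + 0.36 = 2.12 L total sweat
Sweat rate = 2.12 / 2.31 = 0.918 L/h

0.918 L/h


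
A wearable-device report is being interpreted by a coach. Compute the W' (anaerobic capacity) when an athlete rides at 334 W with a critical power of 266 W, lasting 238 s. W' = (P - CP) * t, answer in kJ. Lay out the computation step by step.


Above-CP power = 68 W
Duration = 238 s
W' = 68 * 238 = 16184 J
Convert: 16184 / 1000 = 16.184 kJ

16.184 kJ


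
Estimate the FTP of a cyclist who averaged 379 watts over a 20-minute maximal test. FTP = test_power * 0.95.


FTP = 379 * 0.95 = 360.05 W

360.05 W


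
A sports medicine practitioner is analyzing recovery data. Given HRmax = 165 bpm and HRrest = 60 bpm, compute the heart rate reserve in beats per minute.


Heart rate reserve = maximum HR minus resting HR
HRR = 165 - 60 = 105 bpm

105 bpm


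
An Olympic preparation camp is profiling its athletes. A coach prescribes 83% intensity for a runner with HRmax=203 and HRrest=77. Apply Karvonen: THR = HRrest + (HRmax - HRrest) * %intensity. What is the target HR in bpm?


Heart rate reserve = 203 - 77 = 126
Intensity fraction = 83 / 100 = 0.83
THR = 77 + 126 * 0.83 = 181.58 bpm

181.58 bpm


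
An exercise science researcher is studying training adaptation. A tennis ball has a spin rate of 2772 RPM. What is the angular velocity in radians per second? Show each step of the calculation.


Convert RPM to rad/s: multiply by 2*pi and divide by 60
omega = 2772 * 2 * pi / 60
= 290.283 rad/s

290.283 rad/s


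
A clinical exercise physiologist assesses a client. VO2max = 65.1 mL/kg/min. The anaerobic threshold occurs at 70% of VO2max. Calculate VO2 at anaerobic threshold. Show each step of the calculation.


AT fraction = 70 / 100 = 0.7
AT VO2 = 65.1 * 0.7
= 45.57 mL/kg/min

45.57 mL/kg/min


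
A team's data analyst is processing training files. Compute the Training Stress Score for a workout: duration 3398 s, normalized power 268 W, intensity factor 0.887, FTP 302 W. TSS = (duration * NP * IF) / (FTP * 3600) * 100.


Product = 3398 * 268 * 0.887 = 807758.968
Base = 302 * 3600 = 1087200
TSS = 807758.968 / 1087200 * 100 = 74.3

74.3 TSS


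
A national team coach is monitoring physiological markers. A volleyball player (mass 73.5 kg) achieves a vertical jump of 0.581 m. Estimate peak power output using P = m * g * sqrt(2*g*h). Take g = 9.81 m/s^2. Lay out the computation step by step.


2 * g * h = 2 * 9.81 * 0.581 = 11.39922
sqrt(11.39922) = 3.376273 m/s
P = 73.5 * 9.81 * 3.376273 = 2434.41 W

2434.41 W


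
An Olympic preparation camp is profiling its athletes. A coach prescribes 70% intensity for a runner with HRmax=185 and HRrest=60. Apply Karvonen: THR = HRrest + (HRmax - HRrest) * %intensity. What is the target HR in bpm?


Heart rate reserve = 185 - 60 = 125
Intensity fraction = 70 / 100 = 0.7
THR = 60 + 125 * 0.7 = 147.5 bpm

147.5 bpm


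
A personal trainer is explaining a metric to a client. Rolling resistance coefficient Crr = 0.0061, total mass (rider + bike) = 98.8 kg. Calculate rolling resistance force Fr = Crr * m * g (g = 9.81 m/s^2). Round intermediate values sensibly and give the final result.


Fr = Crr * m * g
= 0.0061 * 98.8 * 9.81
= 5.912 N

5.912 N


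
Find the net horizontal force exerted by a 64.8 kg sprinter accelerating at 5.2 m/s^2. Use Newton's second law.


Newton's second law: F = m * a
F = 64.8 * 5.2 = 336.96 N

336.96 N


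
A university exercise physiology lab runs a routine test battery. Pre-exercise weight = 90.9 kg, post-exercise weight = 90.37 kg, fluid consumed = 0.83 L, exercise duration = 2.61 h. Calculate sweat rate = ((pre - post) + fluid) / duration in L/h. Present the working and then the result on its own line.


Weight loss = 90.9 - 90.37 = 0.53 kg (approx L)
Total sweat = 0.53 + 0.83 = 1.36 L
Sweat rate = 1.36 / 2.61 = 0.521 L/h

0.521 L/h


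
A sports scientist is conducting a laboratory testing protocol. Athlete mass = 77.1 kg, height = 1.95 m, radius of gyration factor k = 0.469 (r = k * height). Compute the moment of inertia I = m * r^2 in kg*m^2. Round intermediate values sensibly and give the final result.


r = k * height = 0.469 * 1.95 = 0.91455 m
r^2 = 0.91455^2 = 0.836402
I = 77.1 * 0.836402 = 64.487 kg*m^2

64.487 kg*m^2


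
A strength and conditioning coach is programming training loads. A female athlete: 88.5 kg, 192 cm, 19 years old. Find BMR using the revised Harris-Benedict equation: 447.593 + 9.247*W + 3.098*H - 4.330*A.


Intercept = 447.593
Weight contribution = 9.247 * 88.5 = 818.3595
Height contribution = 3.098 * 192 = 594.816
Age contribution = 4.33 * 19 = 82.27
BMR = 447.593 + 818.3595 + 594.816 - 82.27
= 1778.5 kcal/day

1778.5 kcal/day


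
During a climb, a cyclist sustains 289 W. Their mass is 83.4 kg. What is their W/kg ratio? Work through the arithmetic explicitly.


Power-to-weight = 289 W / 83.4 kg
= 3.465 W/kg

3.465 W/kg


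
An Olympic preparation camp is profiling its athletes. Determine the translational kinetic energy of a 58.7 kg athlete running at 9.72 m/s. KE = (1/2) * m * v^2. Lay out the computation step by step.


KE = 0.5 * m * v^2
= 0.5 * 58.7 * 9.72^2
= 0.5 * 58.7 * 94.4784
= 2772.94 J

2772.94 J


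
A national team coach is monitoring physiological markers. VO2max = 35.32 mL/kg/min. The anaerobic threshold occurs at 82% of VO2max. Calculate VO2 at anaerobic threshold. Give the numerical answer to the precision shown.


AT fraction = 82 / 100 = 0.82
AT VO2 = 35.32 * 0.82
= 28.96 mL/kg/min

28.96 mL/kg/min


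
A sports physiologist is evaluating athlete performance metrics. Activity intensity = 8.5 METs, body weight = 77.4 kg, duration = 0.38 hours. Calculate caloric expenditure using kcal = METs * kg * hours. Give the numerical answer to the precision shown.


kcal = 8.5 * 77.4 * 0.38
= 657.9 * 0.38
= 250.0 kcal

250.0 kcal


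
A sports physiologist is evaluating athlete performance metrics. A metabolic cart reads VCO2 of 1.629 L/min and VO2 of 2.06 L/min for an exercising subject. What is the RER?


RER = VCO2 / VO2 = 1.629 / 2.06 = 0.7908

0.7908


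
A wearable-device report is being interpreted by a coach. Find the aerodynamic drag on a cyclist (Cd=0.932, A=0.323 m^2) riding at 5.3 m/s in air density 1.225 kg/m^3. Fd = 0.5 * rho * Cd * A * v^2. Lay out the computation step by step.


Fd = 0.5 * 1.225 * 0.932 * 0.323 * 5.3^2
= 0.5 * 1.225 * 0.932 * 0.323 * 28.09
= 5.179 N

5.179 N


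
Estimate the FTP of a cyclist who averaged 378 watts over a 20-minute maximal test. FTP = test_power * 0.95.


FTP = 378 * 0.95 = 359.1 W

359.1 W


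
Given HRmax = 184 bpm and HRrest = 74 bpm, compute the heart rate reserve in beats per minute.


Heart rate reserve = maximum HR minus resting HR
HRR = 184 - 74 = 110 bpm

110 bpm


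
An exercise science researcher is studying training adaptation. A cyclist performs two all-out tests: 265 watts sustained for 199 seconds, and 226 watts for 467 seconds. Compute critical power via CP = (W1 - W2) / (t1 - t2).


W1 = P1 * t1 = 265 * 199 = 52735 J
W2 = P2 * t2 = 226 * 467 = 105542 J
CP = (52735 - 105542) / (199 - 467)
= 197.04 W

197.04 W


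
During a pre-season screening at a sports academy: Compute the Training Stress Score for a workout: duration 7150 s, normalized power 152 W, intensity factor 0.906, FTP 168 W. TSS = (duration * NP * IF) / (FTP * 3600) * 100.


Product = 7150 * 152 * 0.906 = 984640.8
Base = 168 * 3600 = 604800
TSS = 984640.8 / 604800 * 100 = 162.8

162.8 TSS


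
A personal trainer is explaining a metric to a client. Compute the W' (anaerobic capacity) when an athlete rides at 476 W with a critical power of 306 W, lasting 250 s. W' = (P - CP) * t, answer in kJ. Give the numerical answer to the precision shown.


Above-CP power = 170 W
Duration = 250 s
W' = 170 * 250 = 42500 J
Convert: 42500 / 1000 = 42.5 kJ

42.5 kJ


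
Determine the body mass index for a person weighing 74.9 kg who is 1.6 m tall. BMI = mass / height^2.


BMI = mass / height^2
= 74.9 / 1.6^2
= 74.9 / 2.56
= 29.26 kg/m^2

29.26 kg/m^2


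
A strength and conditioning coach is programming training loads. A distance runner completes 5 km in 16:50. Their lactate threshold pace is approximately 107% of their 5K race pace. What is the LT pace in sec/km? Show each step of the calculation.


Convert to seconds: 16 min 50 s = 1010 s
Pace per km = 1010 / 5 = 202.0 s/km
LT pace = 202.0 * 1.07 = 216.14 s/km

216.14 s/km


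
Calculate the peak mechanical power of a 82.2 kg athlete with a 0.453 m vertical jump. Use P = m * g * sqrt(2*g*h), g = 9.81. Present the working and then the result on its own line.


First, sqrt(2gh) = sqrt(2 * 9.81 * 0.453)
= sqrt(8.88786) = 2.981251 m/s
Power = 82.2 * 9.81 * 2.981251 = 2404.03 W

2404.03 W


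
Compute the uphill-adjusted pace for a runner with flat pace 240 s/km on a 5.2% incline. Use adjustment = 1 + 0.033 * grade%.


Adjustment factor = 1 + 0.033 * 5.2 = 1.1716
Grade-adjusted pace = 240 * 1.1716 = 281.18 s/km

281.18 s/km


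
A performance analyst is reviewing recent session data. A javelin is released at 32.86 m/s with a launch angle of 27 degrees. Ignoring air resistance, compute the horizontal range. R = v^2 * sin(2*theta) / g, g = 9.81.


Launch speed squared = 1079.7796
sin(2 * 27 deg) = 0.809017
Range = 1079.7796 * 0.809017 / 9.81
= 89.048 m

89.048 m


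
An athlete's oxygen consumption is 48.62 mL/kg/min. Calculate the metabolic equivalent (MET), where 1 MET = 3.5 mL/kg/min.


MET = VO2 / 3.5
= 48.62 / 3.5
= 13.89 METs

13.89 METs


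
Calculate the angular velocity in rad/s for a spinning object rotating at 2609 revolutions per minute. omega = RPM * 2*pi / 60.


omega = RPM * 2*pi / 60
= 2609 * 6.28318531 / 60
= 273.214 rad/s

273.214 rad/s


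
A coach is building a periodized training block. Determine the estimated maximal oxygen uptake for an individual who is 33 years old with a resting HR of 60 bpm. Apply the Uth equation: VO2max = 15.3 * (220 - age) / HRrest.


HRmax = 220 - 33 = 187
VO2max = 15.3 * (187 / 60)
= 15.3 * 3.1167
= 47.69 mL/kg/min

47.69 mL/kg/min


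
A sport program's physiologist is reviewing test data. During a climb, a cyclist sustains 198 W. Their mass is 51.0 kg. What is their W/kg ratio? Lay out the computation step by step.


Power-to-weight = 198 W / 51.0 kg
= 3.882 W/kg

3.882 W/kg


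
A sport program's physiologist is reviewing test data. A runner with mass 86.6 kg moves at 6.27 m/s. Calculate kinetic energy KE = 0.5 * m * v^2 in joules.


v^2 = 6.27^2 = 39.3129
KE = 0.5 * 86.6 * 39.3129
= 1702.25 J

1702.25 J


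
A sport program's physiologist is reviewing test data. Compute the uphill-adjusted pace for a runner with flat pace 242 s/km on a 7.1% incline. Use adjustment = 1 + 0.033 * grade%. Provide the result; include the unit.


Adjustment factor = 1 + 0.033 * 7.1 = 1.2343
Grade-adjusted pace = 242 * 1.2343 = 298.7 s/km

298.7 s/km


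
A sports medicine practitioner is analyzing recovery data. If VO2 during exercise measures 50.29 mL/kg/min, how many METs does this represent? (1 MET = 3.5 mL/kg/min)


METs = VO2 / 3.5 = 50.29 / 3.5 = 14.37

14.37 METs


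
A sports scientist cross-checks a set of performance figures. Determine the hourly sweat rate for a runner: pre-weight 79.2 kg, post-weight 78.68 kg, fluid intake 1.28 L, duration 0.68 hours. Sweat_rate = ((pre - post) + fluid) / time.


Mass lost = 79.2 - 78.68 = 0.52 kg
Add fluid consumed: 0.52 + 1.28 = 1.8 L total sweat
Sweat rate = 1.8 / 0.68 = 2.647 L/h

2.647 L/h


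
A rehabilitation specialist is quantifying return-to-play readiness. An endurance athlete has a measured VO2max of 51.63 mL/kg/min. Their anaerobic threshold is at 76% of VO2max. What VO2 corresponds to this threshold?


Anaerobic threshold VO2 = VO2max * 76%
= 51.63 * 0.76
= 39.24 mL/kg/min

39.24 mL/kg/min


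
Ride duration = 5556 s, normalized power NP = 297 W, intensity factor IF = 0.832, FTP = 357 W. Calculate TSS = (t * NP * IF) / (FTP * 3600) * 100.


Numerator = 5556 * 297 * 0.832 = 1372909.824
Denominator = 357 * 3600 = 1285200
TSS = 1372909.824 / 1285200 * 100
= 106.82

106.82 TSS


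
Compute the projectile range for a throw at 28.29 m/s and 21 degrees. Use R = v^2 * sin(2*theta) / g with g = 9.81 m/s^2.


Two times the angle = 42 degrees
sin(42) = 0.669131
R = 800.3241 * 0.669131 / 9.81 = 54.589 m

54.589 m


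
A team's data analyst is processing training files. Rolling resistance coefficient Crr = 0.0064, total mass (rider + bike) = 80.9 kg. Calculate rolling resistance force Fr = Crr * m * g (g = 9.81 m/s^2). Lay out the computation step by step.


Fr = Crr * m * g
= 0.0064 * 80.9 * 9.81
= 5.079 N

5.079 N


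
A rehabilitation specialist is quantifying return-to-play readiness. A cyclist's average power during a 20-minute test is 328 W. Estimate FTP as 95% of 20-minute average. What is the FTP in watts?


FTP = 20-min power * 0.95
= 328 * 0.95
= 311.6 W

311.6 W


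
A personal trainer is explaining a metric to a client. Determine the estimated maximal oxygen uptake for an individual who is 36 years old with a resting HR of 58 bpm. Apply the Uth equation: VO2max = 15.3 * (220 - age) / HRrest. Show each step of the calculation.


HRmax = 220 - 36 = 184
VO2max = 15.3 * (184 / 58)
= 15.3 * 3.1724
= 48.54 mL/kg/min

48.54 mL/kg/min


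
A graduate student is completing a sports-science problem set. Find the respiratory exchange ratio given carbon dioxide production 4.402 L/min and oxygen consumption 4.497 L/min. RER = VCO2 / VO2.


VCO2 = 4.402 L/min
VO2 = 4.497 L/min
RER = 4.402 / 4.497 = 0.9789

0.9789


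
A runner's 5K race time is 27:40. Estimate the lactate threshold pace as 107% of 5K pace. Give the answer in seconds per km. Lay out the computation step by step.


Total race time = 27*60 + 40 = 1660 seconds
5K pace = 1660 / 5 = 332.0 sec/km
LT pace = 332.0 * 1.07 = 355.24 sec/km

355.24 s/km


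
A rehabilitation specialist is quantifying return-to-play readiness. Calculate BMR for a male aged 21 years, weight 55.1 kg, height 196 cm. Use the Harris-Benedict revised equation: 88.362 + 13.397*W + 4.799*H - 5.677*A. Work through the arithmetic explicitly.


Substituting values:
W term = 13.397 * 55.1 = 738.1747
H term = 4.799 * 196 = 940.604
A term = 5.677 * 21 = 119.217
BMR = 1647.92 kcal/day

1647.92 kcal/day


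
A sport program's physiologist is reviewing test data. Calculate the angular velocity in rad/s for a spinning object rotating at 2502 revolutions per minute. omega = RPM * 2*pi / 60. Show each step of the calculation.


omega = RPM * 2*pi / 60
= 2502 * 6.28318531 / 60
= 262.009 rad/s

262.009 rad/s


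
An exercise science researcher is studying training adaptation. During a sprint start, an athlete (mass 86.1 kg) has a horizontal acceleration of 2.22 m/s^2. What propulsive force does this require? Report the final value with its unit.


Propulsive force = mass * acceleration
= 86.1 kg * 2.22 m/s^2
= 191.14 N

191.14 N


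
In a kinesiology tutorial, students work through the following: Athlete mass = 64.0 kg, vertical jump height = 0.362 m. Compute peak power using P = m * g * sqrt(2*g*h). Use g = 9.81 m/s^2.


sqrt(2 * 9.81 * 0.362) = sqrt(7.10244) = 2.66504 m/s
P = 64.0 * 9.81 * 2.66504
= 1673.22 W

1673.22 W


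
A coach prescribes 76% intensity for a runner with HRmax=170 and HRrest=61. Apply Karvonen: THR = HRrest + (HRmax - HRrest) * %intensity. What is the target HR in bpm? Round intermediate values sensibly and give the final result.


Heart rate reserve = 170 - 61 = 109
Intensity fraction = 76 / 100 = 0.76
THR = 61 + 109 * 0.76 = 143.84 bpm

143.84 bpm


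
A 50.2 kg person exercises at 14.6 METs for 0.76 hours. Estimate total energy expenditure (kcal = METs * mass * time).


Energy = METs * mass(kg) * time(h)
= 14.6 * 50.2 * 0.76
= 557.02 kcal

557.02 kcal


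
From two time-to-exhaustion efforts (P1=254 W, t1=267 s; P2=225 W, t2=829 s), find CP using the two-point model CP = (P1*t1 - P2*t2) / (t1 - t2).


Work in trial 1 = 67818 J
Work in trial 2 = 186525 J
Delta work = -118707 J
Delta time = -562 s
CP = -118707 / -562 = 211.22 W

211.22 W


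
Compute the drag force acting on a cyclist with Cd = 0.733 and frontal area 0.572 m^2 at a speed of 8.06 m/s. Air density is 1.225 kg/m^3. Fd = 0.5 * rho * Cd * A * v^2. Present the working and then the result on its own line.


Step 1: v^2 = 64.9636
Step 2: Fd = 0.5 * 1.225 * 0.733 * 0.572 * 64.9636
= 16.683 N

16.683 N


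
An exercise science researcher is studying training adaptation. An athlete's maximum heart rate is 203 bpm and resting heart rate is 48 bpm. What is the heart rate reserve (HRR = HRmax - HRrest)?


HRR = HRmax - HRrest
= 203 - 48
= 155 bpm

155 bpm


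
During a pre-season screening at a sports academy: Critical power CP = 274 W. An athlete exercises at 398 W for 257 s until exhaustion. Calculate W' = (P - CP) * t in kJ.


P - CP = 398 - 274 = 124 W
W' = 124 * 257 = 31868 J
= 31868 / 1000 = 31.868 kJ

31.868 kJ


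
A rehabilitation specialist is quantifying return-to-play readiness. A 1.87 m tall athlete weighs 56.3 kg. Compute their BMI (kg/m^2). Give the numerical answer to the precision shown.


height^2 = 3.4969 m^2
BMI = 56.3 / 3.4969 = 16.1 kg/m^2

16.1 kg/m^2


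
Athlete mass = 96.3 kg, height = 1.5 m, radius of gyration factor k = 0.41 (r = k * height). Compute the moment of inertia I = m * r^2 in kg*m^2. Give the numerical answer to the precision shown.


r = k * height = 0.41 * 1.5 = 0.615 m
r^2 = 0.615^2 = 0.378225
I = 96.3 * 0.378225 = 36.423 kg*m^2

36.423 kg*m^2


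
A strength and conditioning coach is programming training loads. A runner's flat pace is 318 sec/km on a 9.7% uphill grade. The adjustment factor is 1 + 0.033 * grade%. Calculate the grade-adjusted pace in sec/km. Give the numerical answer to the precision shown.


Factor = 1 + 0.033 * 9.7 = 1.3201
Adjusted pace = 318 * 1.3201
= 419.79 sec/km

419.79 s/km


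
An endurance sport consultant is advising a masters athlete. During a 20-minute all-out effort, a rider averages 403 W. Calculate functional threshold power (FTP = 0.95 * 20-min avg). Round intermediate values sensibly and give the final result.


FTP = 0.95 * 403
= 382.85 W

382.85 W


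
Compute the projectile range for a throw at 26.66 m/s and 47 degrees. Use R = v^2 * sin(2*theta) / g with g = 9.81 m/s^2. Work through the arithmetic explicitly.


Two times the angle = 94 degrees
sin(94) = 0.997564
R = 710.7556 * 0.997564 / 9.81 = 72.276 m

72.276 m


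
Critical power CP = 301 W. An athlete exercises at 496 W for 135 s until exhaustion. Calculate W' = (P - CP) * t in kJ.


P - CP = 496 - 301 = 195 W
W' = 195 * 135 = 26325 J
= 26325 / 1000 = 26.325 kJ

26.325 kJ


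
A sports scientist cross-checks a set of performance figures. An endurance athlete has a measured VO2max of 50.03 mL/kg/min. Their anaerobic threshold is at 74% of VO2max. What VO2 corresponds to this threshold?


Anaerobic threshold VO2 = VO2max * 74%
= 50.03 * 0.74
= 37.02 mL/kg/min

37.02 mL/kg/min


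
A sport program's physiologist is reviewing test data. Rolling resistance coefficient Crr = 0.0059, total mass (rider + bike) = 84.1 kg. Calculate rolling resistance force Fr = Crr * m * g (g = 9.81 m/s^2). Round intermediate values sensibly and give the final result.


Fr = Crr * m * g
= 0.0059 * 84.1 * 9.81
= 4.868 N

4.868 N


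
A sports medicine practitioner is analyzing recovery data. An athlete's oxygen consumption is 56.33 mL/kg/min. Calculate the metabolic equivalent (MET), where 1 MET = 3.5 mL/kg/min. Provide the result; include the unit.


MET = VO2 / 3.5
= 56.33 / 3.5
= 16.09 METs

16.09 METs


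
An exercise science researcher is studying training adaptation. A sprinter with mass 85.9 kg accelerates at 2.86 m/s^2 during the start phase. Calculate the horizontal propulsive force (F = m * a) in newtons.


F = m * a
= 85.9 * 2.86
= 245.67 N

245.67 N


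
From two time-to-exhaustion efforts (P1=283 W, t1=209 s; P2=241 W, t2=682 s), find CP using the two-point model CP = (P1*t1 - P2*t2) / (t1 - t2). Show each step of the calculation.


Work in trial 1 = 59147 J
Work in trial 2 = 164362 J
Delta work = -105215 J
Delta time = -473 s
CP = -105215 / -473 = 222.44 W

222.44 W


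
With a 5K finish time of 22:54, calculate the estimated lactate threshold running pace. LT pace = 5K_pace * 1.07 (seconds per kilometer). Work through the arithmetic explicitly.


Race duration = 1374 s for 5 km
Average pace = 1374 / 5 = 274.8 s/km
LT pace = 274.8 * 1.07
= 294.04 s/km

294.04 s/km


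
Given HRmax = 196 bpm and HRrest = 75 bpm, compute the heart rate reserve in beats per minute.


Heart rate reserve = maximum HR minus resting HR
HRR = 196 - 75 = 121 bpm

121 bpm


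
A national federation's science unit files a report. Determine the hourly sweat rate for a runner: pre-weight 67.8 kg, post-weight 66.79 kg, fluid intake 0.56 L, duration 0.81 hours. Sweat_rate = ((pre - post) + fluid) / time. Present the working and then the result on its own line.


Mass lost = 67.8 - 66.79 = 1.01 kg
Add fluid consumed: 1.01 + 0.56 = 1.57 L total sweat
Sweat rate = 1.57 / 0.81 = 1.938 L/h

1.938 L/h


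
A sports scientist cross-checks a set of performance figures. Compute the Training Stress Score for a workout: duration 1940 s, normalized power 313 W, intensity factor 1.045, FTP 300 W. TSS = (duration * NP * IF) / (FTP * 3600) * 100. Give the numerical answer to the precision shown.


Product = 1940 * 313 * 1.045 = 634544.9
Base = 300 * 3600 = 1080000
TSS = 634544.9 / 1080000 * 100 = 58.75

58.75 TSS


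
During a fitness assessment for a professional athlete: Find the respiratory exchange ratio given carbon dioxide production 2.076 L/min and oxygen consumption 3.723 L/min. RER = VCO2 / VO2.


VCO2 = 2.076 L/min
VO2 = 3.723 L/min
RER = 2.076 / 3.723 = 0.5576

0.5576


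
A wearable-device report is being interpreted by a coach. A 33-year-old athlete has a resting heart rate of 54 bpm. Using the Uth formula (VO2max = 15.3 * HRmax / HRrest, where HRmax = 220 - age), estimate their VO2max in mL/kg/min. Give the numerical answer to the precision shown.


HRmax = 220 - 33 = 187 bpm
Ratio = HRmax / HRrest = 187 / 54 = 3.463
VO2max = 15.3 * 3.463 = 52.98 mL/kg/min

52.98 mL/kg/min


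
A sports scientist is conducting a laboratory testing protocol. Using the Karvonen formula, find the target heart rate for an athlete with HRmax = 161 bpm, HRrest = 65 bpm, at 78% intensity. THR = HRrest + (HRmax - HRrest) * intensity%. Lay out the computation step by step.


HRR = 161 - 65 = 96
THR = 65 + 96 * 0.78
= 65 + 74.88
= 139.88 bpm

139.88 bpm


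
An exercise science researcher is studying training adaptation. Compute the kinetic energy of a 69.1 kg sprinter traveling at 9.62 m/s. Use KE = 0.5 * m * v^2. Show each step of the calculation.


Velocity squared = 92.5444
KE = 0.5 * 69.1 * 92.5444 = 3197.41 J

3197.41 J


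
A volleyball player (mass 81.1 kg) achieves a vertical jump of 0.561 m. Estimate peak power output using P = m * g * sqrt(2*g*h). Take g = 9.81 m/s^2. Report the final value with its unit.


2 * g * h = 2 * 9.81 * 0.561 = 11.00682
sqrt(11.00682) = 3.317653 m/s
P = 81.1 * 9.81 * 3.317653 = 2639.49 W

2639.49 W
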